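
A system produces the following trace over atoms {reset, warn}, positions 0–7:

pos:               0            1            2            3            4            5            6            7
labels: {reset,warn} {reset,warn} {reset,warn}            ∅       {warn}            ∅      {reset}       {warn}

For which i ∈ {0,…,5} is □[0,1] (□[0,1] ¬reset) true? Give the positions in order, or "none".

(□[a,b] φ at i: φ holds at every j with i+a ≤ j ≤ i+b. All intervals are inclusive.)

Evaluate at each i in [0,5]:
  i=0: ✗ (fails at j=0)
  i=1: ✗ (fails at j=1)
  i=2: ✗ (fails at j=2)
  i=3: ✓ (all of [3,4])
  i=4: ✗ (fails at j=5)
  i=5: ✗ (fails at j=5)

3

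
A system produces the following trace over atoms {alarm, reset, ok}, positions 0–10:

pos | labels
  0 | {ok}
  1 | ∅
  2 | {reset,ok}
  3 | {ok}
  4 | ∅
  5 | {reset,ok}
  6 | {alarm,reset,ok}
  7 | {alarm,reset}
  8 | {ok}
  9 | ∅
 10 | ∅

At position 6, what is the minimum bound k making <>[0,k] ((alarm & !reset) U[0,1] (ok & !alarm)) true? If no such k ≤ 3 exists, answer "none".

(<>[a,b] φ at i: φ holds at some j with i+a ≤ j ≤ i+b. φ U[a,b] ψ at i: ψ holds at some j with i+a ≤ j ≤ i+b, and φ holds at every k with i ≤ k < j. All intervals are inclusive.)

Scan j = 6,7,… for ((alarm & !reset) U[0,1] (ok & !alarm)):
  j=6: fails
  j=7: fails
  j=8: holds
First hit at j=8, so smallest k = 8-6 = 2.

2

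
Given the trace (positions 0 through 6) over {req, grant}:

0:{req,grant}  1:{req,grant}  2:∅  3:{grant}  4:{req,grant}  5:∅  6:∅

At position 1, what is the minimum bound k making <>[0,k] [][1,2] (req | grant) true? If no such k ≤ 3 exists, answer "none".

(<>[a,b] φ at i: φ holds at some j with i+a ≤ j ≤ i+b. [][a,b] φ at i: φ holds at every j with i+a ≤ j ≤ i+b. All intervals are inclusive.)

Scan j = 1,2,… for [][1,2] (req | grant):
  j=1: fails
  j=2: holds
First hit at j=2, so smallest k = 2-1 = 1.

1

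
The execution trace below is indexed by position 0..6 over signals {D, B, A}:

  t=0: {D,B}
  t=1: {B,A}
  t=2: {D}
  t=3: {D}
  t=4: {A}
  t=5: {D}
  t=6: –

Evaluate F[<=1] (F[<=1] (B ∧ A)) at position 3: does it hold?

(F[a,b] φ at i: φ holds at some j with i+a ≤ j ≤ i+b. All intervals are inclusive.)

Check F[<=1] (B ∧ A) at each j in [3,4]:
  j=3: fails (none in [3,4])
  j=4: fails (none in [4,5])
No position in the window satisfies it → formula fails.

False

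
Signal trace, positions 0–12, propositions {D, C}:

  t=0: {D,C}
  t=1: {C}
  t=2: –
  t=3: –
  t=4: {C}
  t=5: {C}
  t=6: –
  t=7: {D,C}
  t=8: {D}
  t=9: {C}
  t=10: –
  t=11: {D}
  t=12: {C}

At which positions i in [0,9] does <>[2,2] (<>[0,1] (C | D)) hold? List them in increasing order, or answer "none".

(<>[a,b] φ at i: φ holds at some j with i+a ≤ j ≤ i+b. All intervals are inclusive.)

Evaluate at each i in [0,9]:
  i=0: ✗ (none in [2,2])
  i=1: ✓ (witness j=3)
  i=2: ✓ (witness j=4)
  i=3: ✓ (witness j=5)
  i=4: ✓ (witness j=6)
  i=5: ✓ (witness j=7)
  i=6: ✓ (witness j=8)
  i=7: ✓ (witness j=9)
  i=8: ✓ (witness j=10)
  i=9: ✓ (witness j=11)

1, 2, 3, 4, 5, 6, 7, 8, 9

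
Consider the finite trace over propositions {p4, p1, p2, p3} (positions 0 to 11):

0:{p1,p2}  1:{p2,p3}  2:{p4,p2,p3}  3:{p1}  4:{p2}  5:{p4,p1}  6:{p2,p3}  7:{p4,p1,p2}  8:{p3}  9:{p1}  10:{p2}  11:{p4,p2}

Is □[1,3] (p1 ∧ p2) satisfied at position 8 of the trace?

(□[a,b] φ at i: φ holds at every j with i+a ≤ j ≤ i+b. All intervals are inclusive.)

False

Check (p1 ∧ p2) at every j in [9,11]:
  j=9: false
  j=10: false
  j=11: false
Fails at j=9 → formula fails.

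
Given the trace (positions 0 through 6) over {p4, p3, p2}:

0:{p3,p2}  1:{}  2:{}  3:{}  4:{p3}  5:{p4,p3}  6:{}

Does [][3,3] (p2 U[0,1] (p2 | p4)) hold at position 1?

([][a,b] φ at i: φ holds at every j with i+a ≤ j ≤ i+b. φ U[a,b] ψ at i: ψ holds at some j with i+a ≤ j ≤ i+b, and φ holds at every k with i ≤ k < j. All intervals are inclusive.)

Check (p2 U[0,1] (p2 | p4)) at every j in [4,4]:
  j=4: fails
Fails at j=4 → formula fails.

False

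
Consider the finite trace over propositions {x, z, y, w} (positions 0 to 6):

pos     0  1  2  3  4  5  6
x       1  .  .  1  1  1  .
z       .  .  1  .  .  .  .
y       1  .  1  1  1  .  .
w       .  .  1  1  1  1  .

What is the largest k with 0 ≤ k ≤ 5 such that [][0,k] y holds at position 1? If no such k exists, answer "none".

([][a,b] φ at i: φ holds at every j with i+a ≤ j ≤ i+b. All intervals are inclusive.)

y must hold from j=1 onward; find where it first fails.
  j=1: fails → no k works.

none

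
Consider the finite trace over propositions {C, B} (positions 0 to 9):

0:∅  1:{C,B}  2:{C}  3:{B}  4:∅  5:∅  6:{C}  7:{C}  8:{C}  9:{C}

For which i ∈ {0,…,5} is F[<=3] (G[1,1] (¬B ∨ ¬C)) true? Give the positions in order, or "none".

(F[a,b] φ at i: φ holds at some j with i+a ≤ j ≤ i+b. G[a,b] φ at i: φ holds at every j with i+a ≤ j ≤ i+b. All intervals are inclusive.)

0, 1, 2, 3, 4, 5

Evaluate at each i in [0,5]:
  i=0: ✓ (witness j=1)
  i=1: ✓ (witness j=1)
  i=2: ✓ (witness j=2)
  i=3: ✓ (witness j=3)
  i=4: ✓ (witness j=4)
  i=5: ✓ (witness j=5)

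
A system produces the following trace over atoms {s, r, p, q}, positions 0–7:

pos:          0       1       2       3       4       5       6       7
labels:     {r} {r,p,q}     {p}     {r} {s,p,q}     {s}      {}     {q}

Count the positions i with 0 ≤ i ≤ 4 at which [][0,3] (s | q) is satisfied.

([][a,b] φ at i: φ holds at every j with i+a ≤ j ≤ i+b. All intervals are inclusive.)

Evaluate at each i in [0,4]:
  i=0: ✗ (fails at j=0)
  i=1: ✗ (fails at j=2)
  i=2: ✗ (fails at j=2)
  i=3: ✗ (fails at j=3)
  i=4: ✗ (fails at j=6)
Positions where it holds: {} → 0.

0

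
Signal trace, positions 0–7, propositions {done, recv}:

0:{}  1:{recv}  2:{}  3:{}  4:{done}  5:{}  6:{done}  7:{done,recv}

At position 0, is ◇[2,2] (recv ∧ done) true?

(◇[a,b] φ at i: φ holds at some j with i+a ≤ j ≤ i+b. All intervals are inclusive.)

Check (recv ∧ done) at each j in [2,2]:
  j=2: false
No position in the window satisfies it → formula fails.

No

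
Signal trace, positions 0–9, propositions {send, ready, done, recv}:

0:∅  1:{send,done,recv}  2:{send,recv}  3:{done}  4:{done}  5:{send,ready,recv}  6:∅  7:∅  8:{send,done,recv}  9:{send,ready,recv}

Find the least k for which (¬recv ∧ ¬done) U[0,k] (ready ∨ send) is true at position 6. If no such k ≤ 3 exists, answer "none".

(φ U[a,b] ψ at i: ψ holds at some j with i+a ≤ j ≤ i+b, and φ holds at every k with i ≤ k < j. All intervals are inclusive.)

2

Need earliest j ≥ 6 with (ready ∨ send), and (¬recv ∧ ¬done) at every k in [6,j-1].
  j=6: rhs fails.
  j=7: rhs fails.
  j=8: rhs holds; lhs holds on [6,7]. k = 2.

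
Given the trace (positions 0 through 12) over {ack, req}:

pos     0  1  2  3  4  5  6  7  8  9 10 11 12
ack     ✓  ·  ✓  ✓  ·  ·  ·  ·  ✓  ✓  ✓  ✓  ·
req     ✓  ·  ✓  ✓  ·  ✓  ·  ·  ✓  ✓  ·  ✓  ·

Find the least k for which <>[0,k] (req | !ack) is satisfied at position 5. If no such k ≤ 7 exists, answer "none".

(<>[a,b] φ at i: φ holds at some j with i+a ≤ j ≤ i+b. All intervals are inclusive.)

0

Scan j = 5,6,… for (req | !ack):
  j=5: holds
First hit at j=5, so smallest k = 5-5 = 0.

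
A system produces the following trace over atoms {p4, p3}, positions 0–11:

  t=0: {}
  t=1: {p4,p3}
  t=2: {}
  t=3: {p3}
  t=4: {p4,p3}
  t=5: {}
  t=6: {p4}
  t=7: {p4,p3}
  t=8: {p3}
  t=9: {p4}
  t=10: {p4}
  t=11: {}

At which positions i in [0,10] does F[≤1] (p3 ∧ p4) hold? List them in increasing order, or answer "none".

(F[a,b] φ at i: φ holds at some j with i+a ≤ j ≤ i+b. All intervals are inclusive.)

0, 1, 3, 4, 6, 7

Evaluate at each i in [0,10]:
  i=0: ✓ (witness j=1)
  i=1: ✓ (witness j=1)
  i=2: ✗ (none in [2,3])
  i=3: ✓ (witness j=4)
  i=4: ✓ (witness j=4)
  i=5: ✗ (none in [5,6])
  i=6: ✓ (witness j=7)
  i=7: ✓ (witness j=7)
  i=8: ✗ (none in [8,9])
  i=9: ✗ (none in [9,10])
  i=10: ✗ (none in [10,11])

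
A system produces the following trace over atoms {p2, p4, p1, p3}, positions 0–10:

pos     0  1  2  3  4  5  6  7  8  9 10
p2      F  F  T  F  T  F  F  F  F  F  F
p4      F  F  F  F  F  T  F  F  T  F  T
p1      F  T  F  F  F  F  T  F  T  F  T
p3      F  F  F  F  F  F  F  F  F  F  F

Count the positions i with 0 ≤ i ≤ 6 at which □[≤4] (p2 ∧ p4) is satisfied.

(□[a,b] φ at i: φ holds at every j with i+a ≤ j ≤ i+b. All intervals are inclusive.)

0

Evaluate at each i in [0,6]:
  i=0: ✗ (fails at j=0)
  i=1: ✗ (fails at j=1)
  i=2: ✗ (fails at j=2)
  i=3: ✗ (fails at j=3)
  i=4: ✗ (fails at j=4)
  i=5: ✗ (fails at j=5)
  i=6: ✗ (fails at j=6)
Positions where it holds: {} → 0.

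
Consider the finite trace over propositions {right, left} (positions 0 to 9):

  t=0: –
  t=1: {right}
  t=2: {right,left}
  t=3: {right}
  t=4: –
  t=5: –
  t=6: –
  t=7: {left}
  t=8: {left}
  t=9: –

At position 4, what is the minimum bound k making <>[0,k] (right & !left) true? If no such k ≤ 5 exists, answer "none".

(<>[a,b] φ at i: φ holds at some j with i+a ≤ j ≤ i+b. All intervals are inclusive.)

Scan j = 4,5,… for (right & !left):
  j=4: fails
  j=5: fails
  j=6: fails
  j=7: fails
  j=8: fails
  j=9: fails
No j in [4,9] satisfies it → none.

none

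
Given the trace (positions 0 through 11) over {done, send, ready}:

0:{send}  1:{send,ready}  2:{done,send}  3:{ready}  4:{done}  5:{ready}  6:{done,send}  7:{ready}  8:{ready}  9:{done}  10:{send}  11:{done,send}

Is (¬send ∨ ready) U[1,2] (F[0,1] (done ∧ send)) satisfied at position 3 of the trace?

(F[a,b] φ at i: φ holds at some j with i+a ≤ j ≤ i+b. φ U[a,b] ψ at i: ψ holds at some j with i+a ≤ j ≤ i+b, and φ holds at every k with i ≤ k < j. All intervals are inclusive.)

True

Need some j in [4,5] with F[0,1] (done ∧ send), and (¬send ∨ ready) at every k in [3,j-1].
  j=4: F[0,1] (done ∧ send) — fails (none in [4,5]).
  j=5: F[0,1] (done ∧ send) holds; (¬send ∨ ready) holds at every k in [3,4] → satisfied.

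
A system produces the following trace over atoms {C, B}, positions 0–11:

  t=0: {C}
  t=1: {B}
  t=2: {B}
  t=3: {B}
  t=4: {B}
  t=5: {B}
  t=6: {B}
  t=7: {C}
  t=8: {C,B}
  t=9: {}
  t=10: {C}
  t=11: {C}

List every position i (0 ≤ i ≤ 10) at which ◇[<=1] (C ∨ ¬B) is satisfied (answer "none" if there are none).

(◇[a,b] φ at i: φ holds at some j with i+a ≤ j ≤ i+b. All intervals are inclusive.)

Evaluate at each i in [0,10]:
  i=0: ✓ (witness j=0)
  i=1: ✗ (none in [1,2])
  i=2: ✗ (none in [2,3])
  i=3: ✗ (none in [3,4])
  i=4: ✗ (none in [4,5])
  i=5: ✗ (none in [5,6])
  i=6: ✓ (witness j=7)
  i=7: ✓ (witness j=7)
  i=8: ✓ (witness j=8)
  i=9: ✓ (witness j=9)
  i=10: ✓ (witness j=10)

0, 6, 7, 8, 9, 10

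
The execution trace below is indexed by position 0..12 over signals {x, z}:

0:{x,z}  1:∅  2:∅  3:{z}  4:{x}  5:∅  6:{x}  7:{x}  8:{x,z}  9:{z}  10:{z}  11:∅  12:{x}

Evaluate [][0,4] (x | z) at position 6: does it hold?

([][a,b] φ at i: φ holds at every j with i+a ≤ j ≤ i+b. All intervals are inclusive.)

Check (x | z) at every j in [6,10]:
  j=6: true
  j=7: true
  j=8: true
  j=9: true
  j=10: true
All positions satisfy it → formula holds.

Yes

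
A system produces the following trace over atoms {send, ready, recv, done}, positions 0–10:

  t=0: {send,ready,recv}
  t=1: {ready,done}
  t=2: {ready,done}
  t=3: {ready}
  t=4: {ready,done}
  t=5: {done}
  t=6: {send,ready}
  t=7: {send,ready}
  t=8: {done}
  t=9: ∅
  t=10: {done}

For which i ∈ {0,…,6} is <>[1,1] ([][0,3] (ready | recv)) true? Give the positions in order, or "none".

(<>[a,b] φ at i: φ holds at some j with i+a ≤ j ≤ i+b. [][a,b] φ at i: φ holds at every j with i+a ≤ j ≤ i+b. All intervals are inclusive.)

Evaluate at each i in [0,6]:
  i=0: ✓ (witness j=1)
  i=1: ✗ (none in [2,2])
  i=2: ✗ (none in [3,3])
  i=3: ✗ (none in [4,4])
  i=4: ✗ (none in [5,5])
  i=5: ✗ (none in [6,6])
  i=6: ✗ (none in [7,7])

0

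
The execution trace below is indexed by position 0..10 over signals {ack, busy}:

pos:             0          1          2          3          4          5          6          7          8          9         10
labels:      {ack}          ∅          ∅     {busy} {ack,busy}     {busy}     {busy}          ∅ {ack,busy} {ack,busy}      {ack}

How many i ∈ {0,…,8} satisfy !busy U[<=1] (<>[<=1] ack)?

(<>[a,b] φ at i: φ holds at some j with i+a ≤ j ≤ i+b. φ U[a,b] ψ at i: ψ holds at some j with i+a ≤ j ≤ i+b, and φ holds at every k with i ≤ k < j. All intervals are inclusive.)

Evaluate at each i in [0,8]:
  i=0: ✓ (rhs at j=0)
  i=1: ✗ (no rhs in [1,2])
  i=2: ✓ (rhs at j=3; lhs holds on [2,2])
  i=3: ✓ (rhs at j=3)
  i=4: ✓ (rhs at j=4)
  i=5: ✗ (no rhs in [5,6])
  i=6: ✗ (lhs fails at k=6 before rhs at j=7)
  i=7: ✓ (rhs at j=7)
  i=8: ✓ (rhs at j=8)
Positions where it holds: {0, 2, 3, 4, 7, 8} → 6.

6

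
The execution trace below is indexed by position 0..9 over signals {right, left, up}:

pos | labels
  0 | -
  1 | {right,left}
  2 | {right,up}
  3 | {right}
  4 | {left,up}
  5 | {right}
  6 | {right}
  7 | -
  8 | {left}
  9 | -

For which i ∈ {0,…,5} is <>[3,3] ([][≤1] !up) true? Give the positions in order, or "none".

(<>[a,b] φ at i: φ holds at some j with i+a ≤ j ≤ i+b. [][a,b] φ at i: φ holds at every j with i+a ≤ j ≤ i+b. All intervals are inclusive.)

2, 3, 4, 5

Evaluate at each i in [0,5]:
  i=0: ✗ (none in [3,3])
  i=1: ✗ (none in [4,4])
  i=2: ✓ (witness j=5)
  i=3: ✓ (witness j=6)
  i=4: ✓ (witness j=7)
  i=5: ✓ (witness j=8)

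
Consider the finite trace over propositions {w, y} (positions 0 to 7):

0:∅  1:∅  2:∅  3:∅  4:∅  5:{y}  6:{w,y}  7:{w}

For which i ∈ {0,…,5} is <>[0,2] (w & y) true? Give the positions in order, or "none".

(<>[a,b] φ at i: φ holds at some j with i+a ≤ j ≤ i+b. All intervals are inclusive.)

Evaluate at each i in [0,5]:
  i=0: ✗ (none in [0,2])
  i=1: ✗ (none in [1,3])
  i=2: ✗ (none in [2,4])
  i=3: ✗ (none in [3,5])
  i=4: ✓ (witness j=6)
  i=5: ✓ (witness j=6)

4, 5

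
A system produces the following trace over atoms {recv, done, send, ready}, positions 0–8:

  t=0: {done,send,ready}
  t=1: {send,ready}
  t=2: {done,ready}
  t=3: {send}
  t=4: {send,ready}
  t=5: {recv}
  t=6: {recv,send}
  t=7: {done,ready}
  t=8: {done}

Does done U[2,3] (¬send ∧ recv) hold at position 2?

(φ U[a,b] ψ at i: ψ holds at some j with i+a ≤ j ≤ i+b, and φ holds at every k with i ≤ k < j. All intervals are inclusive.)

Need some j in [4,5] with (¬send ∧ recv), and done at every k in [2,j-1].
  j=4: (¬send ∧ recv) false.
  j=5: (¬send ∧ recv) holds, but done fails at k=3 → not this j.
No j in the window works → until fails.

Does not hold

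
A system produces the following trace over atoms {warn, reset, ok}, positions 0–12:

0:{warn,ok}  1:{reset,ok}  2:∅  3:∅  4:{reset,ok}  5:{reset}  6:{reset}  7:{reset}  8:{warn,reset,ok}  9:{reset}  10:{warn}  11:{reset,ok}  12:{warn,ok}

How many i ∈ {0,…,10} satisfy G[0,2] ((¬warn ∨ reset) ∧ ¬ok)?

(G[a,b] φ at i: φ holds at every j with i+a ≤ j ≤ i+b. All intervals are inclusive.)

1

Evaluate at each i in [0,10]:
  i=0: ✗ (fails at j=0)
  i=1: ✗ (fails at j=1)
  i=2: ✗ (fails at j=4)
  i=3: ✗ (fails at j=4)
  i=4: ✗ (fails at j=4)
  i=5: ✓ (all of [5,7])
  i=6: ✗ (fails at j=8)
  i=7: ✗ (fails at j=8)
  i=8: ✗ (fails at j=8)
  i=9: ✗ (fails at j=10)
  i=10: ✗ (fails at j=10)
Positions where it holds: {5} → 1.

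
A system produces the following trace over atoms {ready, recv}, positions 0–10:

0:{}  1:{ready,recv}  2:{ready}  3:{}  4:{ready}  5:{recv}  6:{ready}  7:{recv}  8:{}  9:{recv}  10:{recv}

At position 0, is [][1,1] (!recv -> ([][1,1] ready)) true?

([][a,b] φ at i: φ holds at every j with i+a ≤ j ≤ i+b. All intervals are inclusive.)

True

Check (!recv -> ([][1,1] ready)) at every j in [1,1]:
  j=1: antecedent false → ✓
All positions satisfy it → formula holds.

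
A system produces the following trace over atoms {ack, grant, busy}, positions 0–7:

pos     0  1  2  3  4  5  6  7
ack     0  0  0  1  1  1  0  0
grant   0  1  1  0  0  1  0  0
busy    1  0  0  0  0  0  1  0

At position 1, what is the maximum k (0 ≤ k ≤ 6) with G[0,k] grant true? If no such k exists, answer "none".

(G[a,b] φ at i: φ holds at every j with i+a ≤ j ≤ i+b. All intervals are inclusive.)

grant must hold from j=1 onward; find where it first fails.
  j=1: holds
  j=2: holds
  j=3: fails
Holds on [1,2], so largest k = 1.

1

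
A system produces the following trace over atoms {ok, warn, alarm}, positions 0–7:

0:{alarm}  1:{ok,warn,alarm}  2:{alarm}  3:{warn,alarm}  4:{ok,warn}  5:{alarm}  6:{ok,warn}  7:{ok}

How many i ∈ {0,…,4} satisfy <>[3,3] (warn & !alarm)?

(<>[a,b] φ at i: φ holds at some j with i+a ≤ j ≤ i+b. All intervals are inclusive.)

Evaluate at each i in [0,4]:
  i=0: ✗ (none in [3,3])
  i=1: ✓ (witness j=4)
  i=2: ✗ (none in [5,5])
  i=3: ✓ (witness j=6)
  i=4: ✗ (none in [7,7])
Positions where it holds: {1, 3} → 2.

2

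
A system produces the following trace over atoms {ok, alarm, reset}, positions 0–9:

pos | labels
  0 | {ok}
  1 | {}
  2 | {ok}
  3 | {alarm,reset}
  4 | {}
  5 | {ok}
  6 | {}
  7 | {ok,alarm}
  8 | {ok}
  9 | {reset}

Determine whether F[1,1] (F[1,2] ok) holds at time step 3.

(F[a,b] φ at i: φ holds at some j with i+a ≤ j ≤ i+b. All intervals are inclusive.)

True

Check F[1,2] ok at each j in [4,4]:
  j=4: holds (witness at 5)
Found at j=4 → formula holds.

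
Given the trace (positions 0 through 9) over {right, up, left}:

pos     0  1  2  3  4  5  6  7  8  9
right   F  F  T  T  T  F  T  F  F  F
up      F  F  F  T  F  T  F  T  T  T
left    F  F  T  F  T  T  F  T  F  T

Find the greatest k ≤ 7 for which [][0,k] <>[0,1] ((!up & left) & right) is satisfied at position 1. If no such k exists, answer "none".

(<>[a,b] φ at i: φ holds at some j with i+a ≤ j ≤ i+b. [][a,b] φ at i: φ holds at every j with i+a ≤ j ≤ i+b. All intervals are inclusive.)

<>[0,1] ((!up & left) & right) must hold from j=1 onward; find where it first fails.
  j=1: holds
  j=2: holds
  j=3: holds
  j=4: holds
  j=5: fails
Holds on [1,4], so largest k = 3.

3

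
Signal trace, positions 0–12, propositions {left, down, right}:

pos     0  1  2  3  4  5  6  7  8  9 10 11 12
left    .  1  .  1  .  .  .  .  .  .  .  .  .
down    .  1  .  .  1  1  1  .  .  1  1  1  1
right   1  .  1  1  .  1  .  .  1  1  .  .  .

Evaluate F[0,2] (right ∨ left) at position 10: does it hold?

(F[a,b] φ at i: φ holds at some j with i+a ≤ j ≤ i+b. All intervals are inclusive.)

Check (right ∨ left) at each j in [10,12]:
  j=10: false
  j=11: false
  j=12: false
No position in the window satisfies it → formula fails.

False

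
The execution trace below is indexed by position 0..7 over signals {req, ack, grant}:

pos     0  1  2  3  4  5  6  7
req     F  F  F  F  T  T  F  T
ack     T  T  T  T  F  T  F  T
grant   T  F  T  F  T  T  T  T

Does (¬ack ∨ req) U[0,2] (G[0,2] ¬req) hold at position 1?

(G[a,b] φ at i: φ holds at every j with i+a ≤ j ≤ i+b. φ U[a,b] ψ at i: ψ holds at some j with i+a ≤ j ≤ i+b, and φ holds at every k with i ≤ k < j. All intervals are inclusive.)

Yes

Need some j in [1,3] with G[0,2] ¬req, and (¬ack ∨ req) at every k in [1,j-1].
  j=1: G[0,2] ¬req holds; no prefix to check → satisfied.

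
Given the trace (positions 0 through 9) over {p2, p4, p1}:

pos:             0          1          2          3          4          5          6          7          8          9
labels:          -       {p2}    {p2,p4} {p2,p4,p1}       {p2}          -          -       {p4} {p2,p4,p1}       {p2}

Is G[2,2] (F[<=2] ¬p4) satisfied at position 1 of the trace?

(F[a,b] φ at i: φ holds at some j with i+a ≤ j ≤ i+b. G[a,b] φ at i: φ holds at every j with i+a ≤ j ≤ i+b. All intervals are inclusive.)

Yes

Check F[<=2] ¬p4 at every j in [3,3]:
  j=3: holds (witness at 4)
All positions satisfy it → formula holds.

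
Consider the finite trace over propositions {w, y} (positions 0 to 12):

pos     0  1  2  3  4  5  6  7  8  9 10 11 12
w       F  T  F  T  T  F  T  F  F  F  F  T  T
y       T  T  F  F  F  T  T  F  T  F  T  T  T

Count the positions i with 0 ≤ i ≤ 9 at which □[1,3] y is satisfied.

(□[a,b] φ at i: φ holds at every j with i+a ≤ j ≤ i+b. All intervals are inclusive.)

Evaluate at each i in [0,9]:
  i=0: ✗ (fails at j=2)
  i=1: ✗ (fails at j=2)
  i=2: ✗ (fails at j=3)
  i=3: ✗ (fails at j=4)
  i=4: ✗ (fails at j=7)
  i=5: ✗ (fails at j=7)
  i=6: ✗ (fails at j=7)
  i=7: ✗ (fails at j=9)
  i=8: ✗ (fails at j=9)
  i=9: ✓ (all of [10,12])
Positions where it holds: {9} → 1.

1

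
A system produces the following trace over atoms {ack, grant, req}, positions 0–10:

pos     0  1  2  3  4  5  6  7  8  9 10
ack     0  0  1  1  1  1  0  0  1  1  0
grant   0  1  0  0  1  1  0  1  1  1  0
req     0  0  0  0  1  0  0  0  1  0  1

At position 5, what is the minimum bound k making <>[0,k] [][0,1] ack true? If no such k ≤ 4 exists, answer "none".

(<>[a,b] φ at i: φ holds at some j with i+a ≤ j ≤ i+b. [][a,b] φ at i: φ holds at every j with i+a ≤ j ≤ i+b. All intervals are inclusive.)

3

Scan j = 5,6,… for [][0,1] ack:
  j=5: fails
  j=6: fails
  j=7: fails
  j=8: holds
First hit at j=8, so smallest k = 8-5 = 3.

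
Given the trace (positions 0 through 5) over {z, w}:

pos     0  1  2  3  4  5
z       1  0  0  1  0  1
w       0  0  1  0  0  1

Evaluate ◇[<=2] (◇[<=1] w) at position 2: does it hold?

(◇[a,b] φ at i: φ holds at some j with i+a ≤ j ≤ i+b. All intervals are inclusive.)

True

Check ◇[<=1] w at each j in [2,4]:
  j=2: holds (witness at 2)
  j=3: fails (none in [3,4])
  j=4: holds (witness at 5)
Found at j=2 → formula holds.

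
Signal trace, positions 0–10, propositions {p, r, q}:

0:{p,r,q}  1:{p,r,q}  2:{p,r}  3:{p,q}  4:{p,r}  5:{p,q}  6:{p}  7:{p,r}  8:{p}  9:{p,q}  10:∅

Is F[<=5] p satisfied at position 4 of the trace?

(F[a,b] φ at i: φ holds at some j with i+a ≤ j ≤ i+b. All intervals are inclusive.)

Yes

Check p at each j in [4,9]:
  j=4: true
  j=5: true
  j=6: true
  j=7: true
  j=8: true
  j=9: true
Found at j=4 → formula holds.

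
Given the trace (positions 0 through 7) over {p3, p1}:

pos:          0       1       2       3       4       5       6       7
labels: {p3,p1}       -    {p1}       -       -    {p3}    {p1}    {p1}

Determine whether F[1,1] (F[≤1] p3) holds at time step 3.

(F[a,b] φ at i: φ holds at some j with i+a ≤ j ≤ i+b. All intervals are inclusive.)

True

Check F[≤1] p3 at each j in [4,4]:
  j=4: holds (witness at 5)
Found at j=4 → formula holds.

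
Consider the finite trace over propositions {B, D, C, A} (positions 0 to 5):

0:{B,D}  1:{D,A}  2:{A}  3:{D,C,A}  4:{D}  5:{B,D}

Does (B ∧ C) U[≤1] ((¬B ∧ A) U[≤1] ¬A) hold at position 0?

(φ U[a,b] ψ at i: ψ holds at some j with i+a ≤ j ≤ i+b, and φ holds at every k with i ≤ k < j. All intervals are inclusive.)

Yes

Need some j in [0,1] with ((¬B ∧ A) U[≤1] ¬A), and (B ∧ C) at every k in [0,j-1].
  j=0: ((¬B ∧ A) U[≤1] ¬A) holds; no prefix to check → satisfied.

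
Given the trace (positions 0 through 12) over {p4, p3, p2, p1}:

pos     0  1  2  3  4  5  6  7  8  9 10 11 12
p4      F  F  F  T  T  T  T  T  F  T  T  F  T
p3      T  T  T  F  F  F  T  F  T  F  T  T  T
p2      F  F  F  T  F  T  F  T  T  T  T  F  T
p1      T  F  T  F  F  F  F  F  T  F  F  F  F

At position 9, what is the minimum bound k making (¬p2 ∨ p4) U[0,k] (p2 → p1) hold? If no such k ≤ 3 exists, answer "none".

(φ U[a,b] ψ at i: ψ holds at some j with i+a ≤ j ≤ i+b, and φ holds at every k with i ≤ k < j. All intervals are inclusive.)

Need earliest j ≥ 9 with (p2 → p1), and (¬p2 ∨ p4) at every k in [9,j-1].
  j=9: rhs fails.
  j=10: rhs fails.
  j=11: rhs holds; lhs holds on [9,10]. k = 2.

2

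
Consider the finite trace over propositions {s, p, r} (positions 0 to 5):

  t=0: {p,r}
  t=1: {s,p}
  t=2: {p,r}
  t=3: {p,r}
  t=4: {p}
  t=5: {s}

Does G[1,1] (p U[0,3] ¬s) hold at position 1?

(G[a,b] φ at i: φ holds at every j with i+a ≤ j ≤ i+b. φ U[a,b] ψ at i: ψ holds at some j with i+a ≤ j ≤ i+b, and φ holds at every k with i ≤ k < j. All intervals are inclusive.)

Check (p U[0,3] ¬s) at every j in [2,2]:
  j=2: holds
All positions satisfy it → formula holds.

True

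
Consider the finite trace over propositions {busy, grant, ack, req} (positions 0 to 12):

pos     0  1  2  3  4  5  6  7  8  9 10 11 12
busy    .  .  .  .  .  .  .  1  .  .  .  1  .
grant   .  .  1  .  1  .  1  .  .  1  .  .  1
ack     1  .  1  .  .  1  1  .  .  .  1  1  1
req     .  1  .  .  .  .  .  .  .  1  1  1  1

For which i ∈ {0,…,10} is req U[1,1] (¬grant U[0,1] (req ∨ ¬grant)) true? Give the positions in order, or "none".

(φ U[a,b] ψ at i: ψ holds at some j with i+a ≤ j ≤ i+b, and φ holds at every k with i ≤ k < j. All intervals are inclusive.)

9, 10

Evaluate at each i in [0,10]:
  i=0: ✗ (lhs fails at k=0 before rhs at j=1)
  i=1: ✗ (no rhs in [2,2])
  i=2: ✗ (lhs fails at k=2 before rhs at j=3)
  i=3: ✗ (no rhs in [4,4])
  i=4: ✗ (lhs fails at k=4 before rhs at j=5)
  i=5: ✗ (no rhs in [6,6])
  i=6: ✗ (lhs fails at k=6 before rhs at j=7)
  i=7: ✗ (lhs fails at k=7 before rhs at j=8)
  i=8: ✗ (lhs fails at k=8 before rhs at j=9)
  i=9: ✓ (rhs at j=10; lhs holds on [9,9])
  i=10: ✓ (rhs at j=11; lhs holds on [10,10])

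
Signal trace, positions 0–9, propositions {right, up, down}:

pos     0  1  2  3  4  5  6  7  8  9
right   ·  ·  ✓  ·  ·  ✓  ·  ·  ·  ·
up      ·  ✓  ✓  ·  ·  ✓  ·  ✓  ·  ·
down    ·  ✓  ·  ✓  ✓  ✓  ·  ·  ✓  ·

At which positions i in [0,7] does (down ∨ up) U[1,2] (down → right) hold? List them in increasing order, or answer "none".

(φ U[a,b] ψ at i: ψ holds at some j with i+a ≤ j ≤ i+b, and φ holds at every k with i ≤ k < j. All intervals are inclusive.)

Evaluate at each i in [0,7]:
  i=0: ✗ (lhs fails at k=0 before rhs at j=2)
  i=1: ✓ (rhs at j=2; lhs holds on [1,1])
  i=2: ✗ (no rhs in [3,4])
  i=3: ✓ (rhs at j=5; lhs holds on [3,4])
  i=4: ✓ (rhs at j=5; lhs holds on [4,4])
  i=5: ✓ (rhs at j=6; lhs holds on [5,5])
  i=6: ✗ (lhs fails at k=6 before rhs at j=7)
  i=7: ✓ (rhs at j=9; lhs holds on [7,8])

1, 3, 4, 5, 7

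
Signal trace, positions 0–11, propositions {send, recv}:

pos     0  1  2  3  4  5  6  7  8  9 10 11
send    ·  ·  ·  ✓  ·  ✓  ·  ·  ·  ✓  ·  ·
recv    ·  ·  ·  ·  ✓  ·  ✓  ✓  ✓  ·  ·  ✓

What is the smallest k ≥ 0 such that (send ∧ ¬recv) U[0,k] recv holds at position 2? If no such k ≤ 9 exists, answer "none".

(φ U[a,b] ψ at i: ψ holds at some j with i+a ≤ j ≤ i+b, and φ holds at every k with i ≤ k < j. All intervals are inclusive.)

Need earliest j ≥ 2 with recv, and (send ∧ ¬recv) at every k in [2,j-1].
  j=2: rhs fails.
  j=3: rhs fails.
  j=4: rhs holds but lhs fails at k=2.
  j=5: rhs fails.
  j=6: rhs holds but lhs fails at k=2.
  j=7: rhs holds but lhs fails at k=2.
  j=8: rhs holds but lhs fails at k=2.
  j=9: rhs fails.
  j=10: rhs fails.
  j=11: rhs holds but lhs fails at k=2.
No witness within the range → none.

none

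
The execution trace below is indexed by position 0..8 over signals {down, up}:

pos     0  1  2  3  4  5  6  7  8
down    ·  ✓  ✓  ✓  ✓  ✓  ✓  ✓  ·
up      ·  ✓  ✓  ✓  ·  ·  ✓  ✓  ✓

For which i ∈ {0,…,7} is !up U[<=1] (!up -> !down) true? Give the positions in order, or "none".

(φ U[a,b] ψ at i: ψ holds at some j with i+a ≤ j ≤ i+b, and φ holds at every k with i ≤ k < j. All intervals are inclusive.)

Evaluate at each i in [0,7]:
  i=0: ✓ (rhs at j=0)
  i=1: ✓ (rhs at j=1)
  i=2: ✓ (rhs at j=2)
  i=3: ✓ (rhs at j=3)
  i=4: ✗ (no rhs in [4,5])
  i=5: ✓ (rhs at j=6; lhs holds on [5,5])
  i=6: ✓ (rhs at j=6)
  i=7: ✓ (rhs at j=7)

0, 1, 2, 3, 5, 6, 7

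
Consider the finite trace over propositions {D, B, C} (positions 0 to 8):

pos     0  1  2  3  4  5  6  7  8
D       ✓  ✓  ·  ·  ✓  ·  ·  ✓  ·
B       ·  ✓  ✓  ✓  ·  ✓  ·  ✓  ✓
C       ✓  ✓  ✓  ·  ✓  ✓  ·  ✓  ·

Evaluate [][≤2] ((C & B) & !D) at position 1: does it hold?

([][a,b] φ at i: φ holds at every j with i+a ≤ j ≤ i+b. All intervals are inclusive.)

No

Check ((C & B) & !D) at every j in [1,3]:
  j=1: false
  j=2: true
  j=3: false
Fails at j=1 → formula fails.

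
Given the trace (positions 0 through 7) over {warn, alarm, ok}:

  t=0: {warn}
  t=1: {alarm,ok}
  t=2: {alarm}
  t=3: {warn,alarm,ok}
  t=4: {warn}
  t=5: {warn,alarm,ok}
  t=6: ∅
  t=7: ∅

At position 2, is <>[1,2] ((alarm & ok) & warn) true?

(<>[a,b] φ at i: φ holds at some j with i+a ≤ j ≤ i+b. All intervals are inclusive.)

True

Check ((alarm & ok) & warn) at each j in [3,4]:
  j=3: true
  j=4: false
Found at j=3 → formula holds.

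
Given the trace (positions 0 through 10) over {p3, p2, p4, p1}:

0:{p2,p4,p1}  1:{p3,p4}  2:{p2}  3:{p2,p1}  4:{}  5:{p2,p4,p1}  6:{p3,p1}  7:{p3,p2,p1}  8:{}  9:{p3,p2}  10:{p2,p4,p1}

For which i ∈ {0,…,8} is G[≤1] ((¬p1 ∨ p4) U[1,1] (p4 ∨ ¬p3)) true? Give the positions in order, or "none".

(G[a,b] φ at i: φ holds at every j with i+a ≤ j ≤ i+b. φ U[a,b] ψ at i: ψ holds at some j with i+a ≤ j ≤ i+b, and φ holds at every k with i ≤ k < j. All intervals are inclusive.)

0, 1

Evaluate at each i in [0,8]:
  i=0: ✓ (all of [0,1])
  i=1: ✓ (all of [1,2])
  i=2: ✗ (fails at j=3)
  i=3: ✗ (fails at j=3)
  i=4: ✗ (fails at j=5)
  i=5: ✗ (fails at j=5)
  i=6: ✗ (fails at j=6)
  i=7: ✗ (fails at j=7)
  i=8: ✗ (fails at j=8)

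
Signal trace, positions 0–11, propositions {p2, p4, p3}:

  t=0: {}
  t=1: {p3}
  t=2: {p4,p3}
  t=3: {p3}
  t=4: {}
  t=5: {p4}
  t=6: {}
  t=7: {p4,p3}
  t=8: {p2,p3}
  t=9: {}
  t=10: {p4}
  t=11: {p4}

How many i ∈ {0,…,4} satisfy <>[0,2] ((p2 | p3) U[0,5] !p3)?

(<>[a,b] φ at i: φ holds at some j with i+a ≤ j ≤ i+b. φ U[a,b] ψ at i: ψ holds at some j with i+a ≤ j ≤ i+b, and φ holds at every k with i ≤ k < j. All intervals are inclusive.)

Evaluate at each i in [0,4]:
  i=0: ✓ (witness j=0)
  i=1: ✓ (witness j=1)
  i=2: ✓ (witness j=2)
  i=3: ✓ (witness j=3)
  i=4: ✓ (witness j=4)
Positions where it holds: {0, 1, 2, 3, 4} → 5.

5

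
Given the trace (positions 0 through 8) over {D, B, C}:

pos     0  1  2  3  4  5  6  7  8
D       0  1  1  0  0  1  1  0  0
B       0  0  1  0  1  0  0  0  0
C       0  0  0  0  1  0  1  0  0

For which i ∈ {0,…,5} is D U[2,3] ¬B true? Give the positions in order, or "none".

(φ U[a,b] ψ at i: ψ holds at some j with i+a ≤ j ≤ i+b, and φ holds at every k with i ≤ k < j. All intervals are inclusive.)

1, 5

Evaluate at each i in [0,5]:
  i=0: ✗ (lhs fails at k=0 before rhs at j=3)
  i=1: ✓ (rhs at j=3; lhs holds on [1,2])
  i=2: ✗ (lhs fails at k=3 before rhs at j=5)
  i=3: ✗ (lhs fails at k=3 before rhs at j=5)
  i=4: ✗ (lhs fails at k=4 before rhs at j=6)
  i=5: ✓ (rhs at j=7; lhs holds on [5,6])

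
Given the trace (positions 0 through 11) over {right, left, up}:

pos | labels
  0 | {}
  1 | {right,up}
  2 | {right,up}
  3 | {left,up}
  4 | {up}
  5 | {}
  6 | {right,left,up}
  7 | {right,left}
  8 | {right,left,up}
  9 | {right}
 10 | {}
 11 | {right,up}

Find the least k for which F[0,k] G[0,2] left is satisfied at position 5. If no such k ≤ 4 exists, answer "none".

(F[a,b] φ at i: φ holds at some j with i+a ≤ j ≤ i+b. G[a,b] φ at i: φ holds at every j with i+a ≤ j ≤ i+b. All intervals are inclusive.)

Scan j = 5,6,… for G[0,2] left:
  j=5: fails
  j=6: holds
First hit at j=6, so smallest k = 6-5 = 1.

1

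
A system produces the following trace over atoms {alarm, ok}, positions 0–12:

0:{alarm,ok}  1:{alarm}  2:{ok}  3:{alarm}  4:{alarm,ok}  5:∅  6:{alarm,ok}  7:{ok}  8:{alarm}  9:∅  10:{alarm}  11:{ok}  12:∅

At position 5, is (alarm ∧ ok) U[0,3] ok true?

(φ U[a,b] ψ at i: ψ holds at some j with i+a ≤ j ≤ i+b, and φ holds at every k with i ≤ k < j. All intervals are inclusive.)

No

Need some j in [5,8] with ok, and (alarm ∧ ok) at every k in [5,j-1].
  j=5: ok false.
  j=6: ok holds, but (alarm ∧ ok) fails at k=5 → not this j.
  j=7: ok holds, but (alarm ∧ ok) fails at k=5 → not this j.
  j=8: ok false.
No j in the window works → until fails.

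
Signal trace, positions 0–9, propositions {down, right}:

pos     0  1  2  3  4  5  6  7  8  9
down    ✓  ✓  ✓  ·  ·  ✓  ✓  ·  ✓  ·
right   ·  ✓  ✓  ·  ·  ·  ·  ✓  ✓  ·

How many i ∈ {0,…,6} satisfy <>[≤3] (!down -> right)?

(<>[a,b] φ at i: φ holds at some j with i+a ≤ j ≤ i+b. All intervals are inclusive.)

7

Evaluate at each i in [0,6]:
  i=0: ✓ (witness j=0)
  i=1: ✓ (witness j=1)
  i=2: ✓ (witness j=2)
  i=3: ✓ (witness j=5)
  i=4: ✓ (witness j=5)
  i=5: ✓ (witness j=5)
  i=6: ✓ (witness j=6)
Positions where it holds: {0, 1, 2, 3, 4, 5, 6} → 7.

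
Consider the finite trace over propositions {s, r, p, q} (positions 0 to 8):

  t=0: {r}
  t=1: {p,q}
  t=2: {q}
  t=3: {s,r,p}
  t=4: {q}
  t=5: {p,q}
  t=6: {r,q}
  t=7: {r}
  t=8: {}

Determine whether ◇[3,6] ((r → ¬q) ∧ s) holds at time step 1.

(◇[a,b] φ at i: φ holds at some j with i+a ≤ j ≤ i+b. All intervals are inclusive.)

False

Check ((r → ¬q) ∧ s) at each j in [4,7]:
  j=4: false
  j=5: false
  j=6: false
  j=7: false
No position in the window satisfies it → formula fails.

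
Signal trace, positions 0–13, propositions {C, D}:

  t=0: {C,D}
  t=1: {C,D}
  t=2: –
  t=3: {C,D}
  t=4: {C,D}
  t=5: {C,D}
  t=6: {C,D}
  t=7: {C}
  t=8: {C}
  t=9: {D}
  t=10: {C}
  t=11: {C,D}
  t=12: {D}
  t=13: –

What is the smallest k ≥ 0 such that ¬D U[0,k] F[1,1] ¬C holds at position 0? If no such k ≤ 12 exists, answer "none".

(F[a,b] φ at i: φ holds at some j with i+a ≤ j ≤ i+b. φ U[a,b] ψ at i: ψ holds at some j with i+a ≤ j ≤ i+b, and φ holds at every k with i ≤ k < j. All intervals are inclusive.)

none

Need earliest j ≥ 0 with F[1,1] ¬C, and ¬D at every k in [0,j-1].
  j=0: rhs fails.
  j=1: rhs holds but lhs fails at k=0.
  j=2: rhs fails.
  j=3: rhs fails.
  j=4: rhs fails.
  j=5: rhs fails.
  j=6: rhs fails.
  j=7: rhs fails.
  j=8: rhs holds but lhs fails at k=0.
  j=9: rhs fails.
  j=10: rhs fails.
  j=11: rhs holds but lhs fails at k=0.
  j=12: rhs holds but lhs fails at k=0.
No witness within the range → none.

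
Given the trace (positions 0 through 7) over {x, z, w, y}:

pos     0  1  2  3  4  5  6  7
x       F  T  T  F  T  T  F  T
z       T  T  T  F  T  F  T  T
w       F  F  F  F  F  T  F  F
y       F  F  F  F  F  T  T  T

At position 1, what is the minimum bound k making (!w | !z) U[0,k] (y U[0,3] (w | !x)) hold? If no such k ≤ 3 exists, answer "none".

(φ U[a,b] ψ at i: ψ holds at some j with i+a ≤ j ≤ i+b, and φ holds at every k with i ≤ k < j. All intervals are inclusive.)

2

Need earliest j ≥ 1 with (y U[0,3] (w | !x)), and (!w | !z) at every k in [1,j-1].
  j=1: rhs fails.
  j=2: rhs fails.
  j=3: rhs holds; lhs holds on [1,2]. k = 2.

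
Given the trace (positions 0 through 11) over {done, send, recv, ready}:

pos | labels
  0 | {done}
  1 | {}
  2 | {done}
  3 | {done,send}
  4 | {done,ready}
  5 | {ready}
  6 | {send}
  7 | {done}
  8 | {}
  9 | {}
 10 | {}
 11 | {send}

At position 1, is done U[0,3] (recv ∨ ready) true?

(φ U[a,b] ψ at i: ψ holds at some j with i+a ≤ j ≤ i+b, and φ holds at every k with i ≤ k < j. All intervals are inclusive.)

Need some j in [1,4] with (recv ∨ ready), and done at every k in [1,j-1].
  j=1: (recv ∨ ready) false.
  j=2: (recv ∨ ready) false.
  j=3: (recv ∨ ready) false.
  j=4: (recv ∨ ready) holds, but done fails at k=1 → not this j.
No j in the window works → until fails.

No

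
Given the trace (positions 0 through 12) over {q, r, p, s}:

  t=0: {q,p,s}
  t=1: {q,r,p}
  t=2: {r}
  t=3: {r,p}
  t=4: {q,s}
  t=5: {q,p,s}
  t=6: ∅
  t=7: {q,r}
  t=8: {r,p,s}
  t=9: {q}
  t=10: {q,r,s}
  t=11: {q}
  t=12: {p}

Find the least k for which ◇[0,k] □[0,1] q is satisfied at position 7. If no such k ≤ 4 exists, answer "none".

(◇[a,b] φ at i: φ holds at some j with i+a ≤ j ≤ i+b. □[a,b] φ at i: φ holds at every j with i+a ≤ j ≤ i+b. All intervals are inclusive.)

Scan j = 7,8,… for □[0,1] q:
  j=7: fails
  j=8: fails
  j=9: holds
First hit at j=9, so smallest k = 9-7 = 2.

2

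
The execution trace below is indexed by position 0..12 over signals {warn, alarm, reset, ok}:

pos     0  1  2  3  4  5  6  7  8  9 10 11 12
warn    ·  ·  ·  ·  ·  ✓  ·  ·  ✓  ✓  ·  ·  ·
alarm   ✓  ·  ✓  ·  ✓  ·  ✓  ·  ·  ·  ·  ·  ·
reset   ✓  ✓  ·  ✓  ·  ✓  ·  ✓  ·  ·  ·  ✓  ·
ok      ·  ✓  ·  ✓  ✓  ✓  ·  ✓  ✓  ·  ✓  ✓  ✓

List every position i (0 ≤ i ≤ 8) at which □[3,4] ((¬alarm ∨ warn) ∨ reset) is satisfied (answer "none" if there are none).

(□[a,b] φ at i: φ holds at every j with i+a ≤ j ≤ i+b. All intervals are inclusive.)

Evaluate at each i in [0,8]:
  i=0: ✗ (fails at j=4)
  i=1: ✗ (fails at j=4)
  i=2: ✗ (fails at j=6)
  i=3: ✗ (fails at j=6)
  i=4: ✓ (all of [7,8])
  i=5: ✓ (all of [8,9])
  i=6: ✓ (all of [9,10])
  i=7: ✓ (all of [10,11])
  i=8: ✓ (all of [11,12])

4, 5, 6, 7, 8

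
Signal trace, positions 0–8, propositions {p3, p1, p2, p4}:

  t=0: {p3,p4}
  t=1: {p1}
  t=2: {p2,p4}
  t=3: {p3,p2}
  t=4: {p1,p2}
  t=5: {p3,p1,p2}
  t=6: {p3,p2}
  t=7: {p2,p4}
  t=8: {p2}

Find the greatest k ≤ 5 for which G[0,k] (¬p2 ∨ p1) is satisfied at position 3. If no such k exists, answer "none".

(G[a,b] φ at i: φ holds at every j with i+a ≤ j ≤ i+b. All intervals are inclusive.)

none

(¬p2 ∨ p1) must hold from j=3 onward; find where it first fails.
  j=3: fails → no k works.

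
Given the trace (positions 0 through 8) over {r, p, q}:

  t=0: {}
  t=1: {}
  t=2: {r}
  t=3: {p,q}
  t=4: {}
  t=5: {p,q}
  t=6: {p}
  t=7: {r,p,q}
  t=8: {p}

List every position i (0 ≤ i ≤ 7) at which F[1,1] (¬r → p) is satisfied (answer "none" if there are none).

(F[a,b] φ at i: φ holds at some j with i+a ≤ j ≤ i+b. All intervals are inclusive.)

1, 2, 4, 5, 6, 7

Evaluate at each i in [0,7]:
  i=0: ✗ (none in [1,1])
  i=1: ✓ (witness j=2)
  i=2: ✓ (witness j=3)
  i=3: ✗ (none in [4,4])
  i=4: ✓ (witness j=5)
  i=5: ✓ (witness j=6)
  i=6: ✓ (witness j=7)
  i=7: ✓ (witness j=8)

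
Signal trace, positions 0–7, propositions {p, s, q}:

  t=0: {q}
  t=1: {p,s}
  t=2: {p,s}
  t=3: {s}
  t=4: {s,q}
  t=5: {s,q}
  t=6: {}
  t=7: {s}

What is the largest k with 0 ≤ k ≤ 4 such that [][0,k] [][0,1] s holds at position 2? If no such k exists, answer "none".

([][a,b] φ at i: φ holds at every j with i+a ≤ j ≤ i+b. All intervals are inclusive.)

2

[][0,1] s must hold from j=2 onward; find where it first fails.
  j=2: holds
  j=3: holds
  j=4: holds
  j=5: fails
Holds on [2,4], so largest k = 2.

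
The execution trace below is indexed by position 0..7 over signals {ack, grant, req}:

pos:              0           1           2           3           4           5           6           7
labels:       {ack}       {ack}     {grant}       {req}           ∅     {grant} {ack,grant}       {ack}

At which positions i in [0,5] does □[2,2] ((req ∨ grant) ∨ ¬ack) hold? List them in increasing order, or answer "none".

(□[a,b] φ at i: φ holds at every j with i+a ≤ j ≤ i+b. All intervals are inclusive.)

0, 1, 2, 3, 4

Evaluate at each i in [0,5]:
  i=0: ✓ (all of [2,2])
  i=1: ✓ (all of [3,3])
  i=2: ✓ (all of [4,4])
  i=3: ✓ (all of [5,5])
  i=4: ✓ (all of [6,6])
  i=5: ✗ (fails at j=7)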